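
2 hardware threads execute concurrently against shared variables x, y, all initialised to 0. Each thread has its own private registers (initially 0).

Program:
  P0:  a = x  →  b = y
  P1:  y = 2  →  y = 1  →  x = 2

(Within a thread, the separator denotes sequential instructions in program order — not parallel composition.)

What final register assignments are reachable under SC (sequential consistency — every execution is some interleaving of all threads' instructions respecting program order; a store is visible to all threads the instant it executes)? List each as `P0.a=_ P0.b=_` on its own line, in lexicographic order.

P0.a=0 P0.b=0
P0.a=0 P0.b=1
P0.a=0 P0.b=2
P0.a=2 P0.b=1

outcome vector order: (P0.a,P0.b)
|SC outcomes| = 4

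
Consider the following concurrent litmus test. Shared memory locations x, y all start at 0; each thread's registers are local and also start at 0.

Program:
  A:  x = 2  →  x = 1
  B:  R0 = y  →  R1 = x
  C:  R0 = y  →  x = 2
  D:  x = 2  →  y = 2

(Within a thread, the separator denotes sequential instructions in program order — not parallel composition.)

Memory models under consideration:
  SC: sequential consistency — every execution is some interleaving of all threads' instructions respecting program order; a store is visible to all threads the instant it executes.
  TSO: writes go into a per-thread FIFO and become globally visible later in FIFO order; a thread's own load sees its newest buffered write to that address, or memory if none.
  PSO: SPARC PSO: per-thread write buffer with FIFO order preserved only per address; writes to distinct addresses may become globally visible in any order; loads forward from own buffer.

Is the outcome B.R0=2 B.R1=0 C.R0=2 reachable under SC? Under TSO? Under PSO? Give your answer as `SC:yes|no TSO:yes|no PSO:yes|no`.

outcome vector order: (B.R0,B.R1,C.R0)
SC (10): 0/0/0; 0/0/2; 0/1/0; 0/1/2; 0/2/0; 0/2/2; 2/1/0; 2/1/2; 2/2/0; 2/2/2
TSO (10): 0/0/0; 0/0/2; 0/1/0; 0/1/2; 0/2/0; 0/2/2; 2/1/0; 2/1/2; 2/2/0; 2/2/2
PSO (12): 0/0/0; 0/0/2; 0/1/0; 0/1/2; 0/2/0; 0/2/2; 2/0/0; 2/0/2; 2/1/0; 2/1/2; 2/2/0; 2/2/2
target 2/0/2 ∈ {PSO}

SC:no TSO:no PSO:yes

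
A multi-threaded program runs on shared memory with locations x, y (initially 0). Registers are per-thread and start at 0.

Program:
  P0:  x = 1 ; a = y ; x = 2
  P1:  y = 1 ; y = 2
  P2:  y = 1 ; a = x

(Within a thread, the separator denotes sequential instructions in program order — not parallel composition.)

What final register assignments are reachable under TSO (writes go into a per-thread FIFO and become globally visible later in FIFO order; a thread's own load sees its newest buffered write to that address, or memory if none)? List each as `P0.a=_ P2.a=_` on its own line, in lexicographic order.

outcome vector order: (P0.a,P2.a)
|TSO outcomes| = 9

P0.a=0 P2.a=0
P0.a=0 P2.a=1
P0.a=0 P2.a=2
P0.a=1 P2.a=0
P0.a=1 P2.a=1
P0.a=1 P2.a=2
P0.a=2 P2.a=0
P0.a=2 P2.a=1
P0.a=2 P2.a=2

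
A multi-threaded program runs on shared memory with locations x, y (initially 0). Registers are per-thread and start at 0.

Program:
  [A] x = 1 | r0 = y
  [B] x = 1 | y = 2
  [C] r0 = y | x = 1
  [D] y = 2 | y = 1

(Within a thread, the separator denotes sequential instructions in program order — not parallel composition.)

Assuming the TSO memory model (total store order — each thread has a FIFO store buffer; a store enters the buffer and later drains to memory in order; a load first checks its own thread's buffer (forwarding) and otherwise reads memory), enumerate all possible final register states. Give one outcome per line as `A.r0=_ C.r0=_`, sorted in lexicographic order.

A.r0=0 C.r0=0
A.r0=0 C.r0=1
A.r0=0 C.r0=2
A.r0=1 C.r0=0
A.r0=1 C.r0=1
A.r0=1 C.r0=2
A.r0=2 C.r0=0
A.r0=2 C.r0=1
A.r0=2 C.r0=2

outcome vector order: (A.r0,C.r0)
|TSO outcomes| = 9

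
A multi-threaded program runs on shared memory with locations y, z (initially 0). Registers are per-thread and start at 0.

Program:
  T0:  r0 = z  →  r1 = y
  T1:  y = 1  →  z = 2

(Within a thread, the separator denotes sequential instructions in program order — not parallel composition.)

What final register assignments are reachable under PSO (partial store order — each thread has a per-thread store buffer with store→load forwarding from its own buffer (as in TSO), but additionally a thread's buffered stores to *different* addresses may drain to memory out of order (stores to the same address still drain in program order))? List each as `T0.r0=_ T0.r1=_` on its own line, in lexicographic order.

T0.r0=0 T0.r1=0
T0.r0=0 T0.r1=1
T0.r0=2 T0.r1=0
T0.r0=2 T0.r1=1

outcome vector order: (T0.r0,T0.r1)
|PSO outcomes| = 4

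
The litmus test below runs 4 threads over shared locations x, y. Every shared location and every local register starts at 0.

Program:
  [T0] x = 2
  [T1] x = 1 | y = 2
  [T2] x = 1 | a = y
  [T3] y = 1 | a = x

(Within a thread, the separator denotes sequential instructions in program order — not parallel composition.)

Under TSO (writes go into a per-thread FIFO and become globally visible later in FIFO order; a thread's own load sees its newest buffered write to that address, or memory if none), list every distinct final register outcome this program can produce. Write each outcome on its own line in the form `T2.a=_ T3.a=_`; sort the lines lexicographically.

T2.a=0 T3.a=0
T2.a=0 T3.a=1
T2.a=0 T3.a=2
T2.a=1 T3.a=0
T2.a=1 T3.a=1
T2.a=1 T3.a=2
T2.a=2 T3.a=0
T2.a=2 T3.a=1
T2.a=2 T3.a=2

outcome vector order: (T2.a,T3.a)
|TSO outcomes| = 9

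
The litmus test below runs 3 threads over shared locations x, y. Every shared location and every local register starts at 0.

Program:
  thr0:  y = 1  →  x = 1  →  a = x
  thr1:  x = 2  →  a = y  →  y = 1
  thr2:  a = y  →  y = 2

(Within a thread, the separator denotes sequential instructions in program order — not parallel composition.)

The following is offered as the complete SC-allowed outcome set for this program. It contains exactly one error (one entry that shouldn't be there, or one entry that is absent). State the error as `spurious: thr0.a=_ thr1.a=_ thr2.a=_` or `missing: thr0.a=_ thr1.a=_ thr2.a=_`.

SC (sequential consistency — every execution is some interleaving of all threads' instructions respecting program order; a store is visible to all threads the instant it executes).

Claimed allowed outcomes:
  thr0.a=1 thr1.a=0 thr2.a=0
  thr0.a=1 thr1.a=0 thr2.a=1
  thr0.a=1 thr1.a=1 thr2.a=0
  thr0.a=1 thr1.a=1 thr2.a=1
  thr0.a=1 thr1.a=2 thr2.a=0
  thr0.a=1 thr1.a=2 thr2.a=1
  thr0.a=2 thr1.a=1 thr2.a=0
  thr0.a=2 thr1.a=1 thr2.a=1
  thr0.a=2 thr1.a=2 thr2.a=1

missing: thr0.a=2 thr1.a=2 thr2.a=0

outcome vector order: (thr0.a,thr1.a,thr2.a)
SC: 10 outcomes — {<1 0 0>, <1 0 1>, <1 1 0>, <1 1 1>, <1 2 0>, <1 2 1>, <2 1 0>, <2 1 1>, <2 2 0>, <2 2 1>}
SC∖claimed = {<2 2 0>}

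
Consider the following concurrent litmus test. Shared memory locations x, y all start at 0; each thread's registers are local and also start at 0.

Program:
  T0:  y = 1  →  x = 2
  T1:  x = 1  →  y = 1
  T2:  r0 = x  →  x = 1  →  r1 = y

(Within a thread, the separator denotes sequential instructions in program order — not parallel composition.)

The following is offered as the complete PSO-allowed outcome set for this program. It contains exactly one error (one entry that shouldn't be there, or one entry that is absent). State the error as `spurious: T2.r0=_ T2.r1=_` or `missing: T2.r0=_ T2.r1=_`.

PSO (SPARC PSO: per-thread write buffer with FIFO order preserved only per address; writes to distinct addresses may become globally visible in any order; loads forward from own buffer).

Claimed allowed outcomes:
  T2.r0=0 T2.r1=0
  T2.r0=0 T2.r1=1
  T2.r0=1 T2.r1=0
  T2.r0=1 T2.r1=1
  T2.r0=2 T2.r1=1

outcome vector order: (T2.r0,T2.r1)
[PSO] allowed = {00, 01, 10, 11, 20, 21}
PSO∖claimed = {20}

missing: T2.r0=2 T2.r1=0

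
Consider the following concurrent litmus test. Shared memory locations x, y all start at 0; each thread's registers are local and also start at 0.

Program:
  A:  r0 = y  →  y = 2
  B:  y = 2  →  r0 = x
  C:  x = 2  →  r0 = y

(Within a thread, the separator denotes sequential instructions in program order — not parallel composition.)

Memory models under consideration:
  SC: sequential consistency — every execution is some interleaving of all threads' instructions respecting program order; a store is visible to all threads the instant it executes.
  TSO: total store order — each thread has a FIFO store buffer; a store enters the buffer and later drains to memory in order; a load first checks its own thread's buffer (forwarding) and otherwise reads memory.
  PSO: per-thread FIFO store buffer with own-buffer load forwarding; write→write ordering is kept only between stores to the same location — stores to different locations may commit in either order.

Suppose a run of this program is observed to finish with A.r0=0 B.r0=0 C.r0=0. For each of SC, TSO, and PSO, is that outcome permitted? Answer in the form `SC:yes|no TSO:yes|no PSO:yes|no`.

outcome vector order: (A.r0,B.r0,C.r0)
SC (6): <0 0 2> <0 2 0> <0 2 2> <2 0 2> <2 2 0> <2 2 2>
TSO (8): <0 0 0> <0 0 2> <0 2 0> <0 2 2> <2 0 0> <2 0 2> <2 2 0> <2 2 2>
PSO (8): <0 0 0> <0 0 2> <0 2 0> <0 2 2> <2 0 0> <2 0 2> <2 2 0> <2 2 2>
target <0 0 0> ∈ {TSO,PSO}

SC:no TSO:yes PSO:yes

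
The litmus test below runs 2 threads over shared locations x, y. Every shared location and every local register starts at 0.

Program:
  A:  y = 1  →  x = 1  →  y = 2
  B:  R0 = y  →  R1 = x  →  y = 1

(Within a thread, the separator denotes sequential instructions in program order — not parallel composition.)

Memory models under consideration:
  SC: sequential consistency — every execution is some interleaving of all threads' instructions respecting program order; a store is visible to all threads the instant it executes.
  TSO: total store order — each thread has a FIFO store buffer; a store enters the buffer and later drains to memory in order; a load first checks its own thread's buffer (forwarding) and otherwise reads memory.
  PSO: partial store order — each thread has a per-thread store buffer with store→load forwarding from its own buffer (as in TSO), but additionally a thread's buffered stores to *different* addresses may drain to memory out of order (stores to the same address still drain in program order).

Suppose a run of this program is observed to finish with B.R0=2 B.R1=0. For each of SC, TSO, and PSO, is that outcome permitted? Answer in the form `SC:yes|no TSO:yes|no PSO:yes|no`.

SC:no TSO:no PSO:yes

outcome vector order: (B.R0,B.R1)
[SC] allowed = {<0 0>, <0 1>, <1 0>, <1 1>, <2 1>}
[TSO] allowed = {<0 0>, <0 1>, <1 0>, <1 1>, <2 1>}
[PSO] allowed = {<0 0>, <0 1>, <1 0>, <1 1>, <2 0>, <2 1>}
target <2 0> ∈ {PSO}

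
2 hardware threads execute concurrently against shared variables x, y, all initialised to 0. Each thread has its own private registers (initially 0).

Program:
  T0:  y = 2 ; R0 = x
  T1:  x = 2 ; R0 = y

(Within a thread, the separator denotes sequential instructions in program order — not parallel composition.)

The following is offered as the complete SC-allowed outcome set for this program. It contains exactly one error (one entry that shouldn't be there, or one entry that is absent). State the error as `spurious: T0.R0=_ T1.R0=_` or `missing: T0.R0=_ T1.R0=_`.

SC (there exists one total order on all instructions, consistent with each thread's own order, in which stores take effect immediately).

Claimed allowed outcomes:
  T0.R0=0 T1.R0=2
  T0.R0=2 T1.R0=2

outcome vector order: (T0.R0,T1.R0)
[SC] allowed = {(0,2); (2,0); (2,2)}
SC∖claimed = {(2,0)}

missing: T0.R0=2 T1.R0=0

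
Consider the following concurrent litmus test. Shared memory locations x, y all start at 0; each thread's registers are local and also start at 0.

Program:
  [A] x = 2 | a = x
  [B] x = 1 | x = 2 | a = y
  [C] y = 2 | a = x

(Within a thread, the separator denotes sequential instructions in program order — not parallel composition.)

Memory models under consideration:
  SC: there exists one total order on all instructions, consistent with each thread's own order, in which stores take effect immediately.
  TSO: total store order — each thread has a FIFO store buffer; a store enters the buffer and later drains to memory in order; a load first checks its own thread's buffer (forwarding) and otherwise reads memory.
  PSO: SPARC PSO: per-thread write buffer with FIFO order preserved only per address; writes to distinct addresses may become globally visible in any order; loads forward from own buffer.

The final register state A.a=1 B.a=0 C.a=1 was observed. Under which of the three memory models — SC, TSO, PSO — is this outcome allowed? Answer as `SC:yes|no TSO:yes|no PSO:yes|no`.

SC:no TSO:yes PSO:yes

outcome vector order: (A.a,B.a,C.a)
SC (8): 1/0/2 1/2/0 1/2/1 1/2/2 2/0/2 2/2/0 2/2/1 2/2/2
TSO (12): 1/0/0 1/0/1 1/0/2 1/2/0 1/2/1 1/2/2 2/0/0 2/0/1 2/0/2 2/2/0 2/2/1 2/2/2
PSO (12): 1/0/0 1/0/1 1/0/2 1/2/0 1/2/1 1/2/2 2/0/0 2/0/1 2/0/2 2/2/0 2/2/1 2/2/2
target 1/0/1 ∈ {TSO,PSO}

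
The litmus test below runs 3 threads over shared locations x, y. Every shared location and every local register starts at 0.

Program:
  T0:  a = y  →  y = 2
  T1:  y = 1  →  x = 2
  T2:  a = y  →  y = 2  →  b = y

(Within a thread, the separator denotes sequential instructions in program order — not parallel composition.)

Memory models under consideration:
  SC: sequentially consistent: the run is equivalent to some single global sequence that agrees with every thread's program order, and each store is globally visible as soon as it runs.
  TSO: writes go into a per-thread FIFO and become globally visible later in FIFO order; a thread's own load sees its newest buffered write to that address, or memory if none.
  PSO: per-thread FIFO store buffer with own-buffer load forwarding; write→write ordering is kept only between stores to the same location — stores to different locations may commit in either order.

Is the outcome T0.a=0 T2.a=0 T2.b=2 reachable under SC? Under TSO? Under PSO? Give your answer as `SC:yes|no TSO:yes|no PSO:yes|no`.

SC:yes TSO:yes PSO:yes

outcome vector order: (T0.a,T2.a,T2.b)
SC (12): (0,0,1) (0,0,2) (0,1,2) (0,2,1) (0,2,2) (1,0,1) (1,0,2) (1,1,2) (1,2,2) (2,0,1) (2,0,2) (2,1,2)
TSO (12): (0,0,1) (0,0,2) (0,1,2) (0,2,1) (0,2,2) (1,0,1) (1,0,2) (1,1,2) (1,2,2) (2,0,1) (2,0,2) (2,1,2)
PSO (12): (0,0,1) (0,0,2) (0,1,2) (0,2,1) (0,2,2) (1,0,1) (1,0,2) (1,1,2) (1,2,2) (2,0,1) (2,0,2) (2,1,2)
target (0,0,2) ∈ {SC,TSO,PSO}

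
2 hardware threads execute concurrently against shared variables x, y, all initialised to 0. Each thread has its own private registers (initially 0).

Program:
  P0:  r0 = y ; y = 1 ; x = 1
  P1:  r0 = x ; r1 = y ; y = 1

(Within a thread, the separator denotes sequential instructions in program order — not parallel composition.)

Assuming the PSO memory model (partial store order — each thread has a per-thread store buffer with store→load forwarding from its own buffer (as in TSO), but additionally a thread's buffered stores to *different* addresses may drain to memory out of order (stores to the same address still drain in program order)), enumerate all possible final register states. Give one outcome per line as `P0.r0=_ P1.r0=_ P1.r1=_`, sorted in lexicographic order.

outcome vector order: (P0.r0,P1.r0,P1.r1)
|PSO outcomes| = 5

P0.r0=0 P1.r0=0 P1.r1=0
P0.r0=0 P1.r0=0 P1.r1=1
P0.r0=0 P1.r0=1 P1.r1=0
P0.r0=0 P1.r0=1 P1.r1=1
P0.r0=1 P1.r0=0 P1.r1=0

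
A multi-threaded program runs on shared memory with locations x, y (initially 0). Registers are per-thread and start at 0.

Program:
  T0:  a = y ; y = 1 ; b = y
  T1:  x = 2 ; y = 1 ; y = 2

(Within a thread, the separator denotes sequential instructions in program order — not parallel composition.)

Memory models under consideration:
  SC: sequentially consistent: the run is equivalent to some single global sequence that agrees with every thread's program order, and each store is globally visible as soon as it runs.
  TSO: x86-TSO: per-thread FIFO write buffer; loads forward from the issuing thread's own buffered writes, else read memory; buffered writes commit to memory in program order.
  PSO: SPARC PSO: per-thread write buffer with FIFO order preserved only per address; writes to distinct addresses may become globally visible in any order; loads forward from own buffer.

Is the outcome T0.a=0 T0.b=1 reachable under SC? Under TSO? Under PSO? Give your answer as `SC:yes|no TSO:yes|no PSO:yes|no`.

outcome vector order: (T0.a,T0.b)
under SC → (0,1), (0,2), (1,1), (1,2), (2,1)
under TSO → (0,1), (0,2), (1,1), (1,2), (2,1)
under PSO → (0,1), (0,2), (1,1), (1,2), (2,1)
target (0,1) ∈ {SC,TSO,PSO}

SC:yes TSO:yes PSO:yes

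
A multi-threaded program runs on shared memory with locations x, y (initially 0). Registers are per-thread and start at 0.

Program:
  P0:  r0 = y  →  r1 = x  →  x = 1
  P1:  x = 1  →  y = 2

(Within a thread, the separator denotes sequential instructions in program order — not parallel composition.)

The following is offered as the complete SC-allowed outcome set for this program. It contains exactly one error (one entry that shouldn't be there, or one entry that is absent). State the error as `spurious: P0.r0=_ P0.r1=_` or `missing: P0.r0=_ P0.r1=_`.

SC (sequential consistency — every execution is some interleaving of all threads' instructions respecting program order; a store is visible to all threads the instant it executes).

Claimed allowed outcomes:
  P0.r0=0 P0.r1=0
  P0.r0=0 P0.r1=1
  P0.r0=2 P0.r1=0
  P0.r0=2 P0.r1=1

outcome vector order: (P0.r0,P0.r1)
[SC] allowed = {<0 0>, <0 1>, <2 1>}
claimed∖SC = {<2 0>}

spurious: P0.r0=2 P0.r1=0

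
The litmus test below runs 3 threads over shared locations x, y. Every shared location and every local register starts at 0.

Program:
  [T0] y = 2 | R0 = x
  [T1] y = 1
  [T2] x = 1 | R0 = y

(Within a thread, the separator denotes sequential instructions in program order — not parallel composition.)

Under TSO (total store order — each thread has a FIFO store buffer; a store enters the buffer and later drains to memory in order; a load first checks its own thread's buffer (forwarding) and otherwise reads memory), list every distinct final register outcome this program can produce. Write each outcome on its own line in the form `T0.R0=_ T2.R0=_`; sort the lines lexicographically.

outcome vector order: (T0.R0,T2.R0)
|TSO outcomes| = 6

T0.R0=0 T2.R0=0
T0.R0=0 T2.R0=1
T0.R0=0 T2.R0=2
T0.R0=1 T2.R0=0
T0.R0=1 T2.R0=1
T0.R0=1 T2.R0=2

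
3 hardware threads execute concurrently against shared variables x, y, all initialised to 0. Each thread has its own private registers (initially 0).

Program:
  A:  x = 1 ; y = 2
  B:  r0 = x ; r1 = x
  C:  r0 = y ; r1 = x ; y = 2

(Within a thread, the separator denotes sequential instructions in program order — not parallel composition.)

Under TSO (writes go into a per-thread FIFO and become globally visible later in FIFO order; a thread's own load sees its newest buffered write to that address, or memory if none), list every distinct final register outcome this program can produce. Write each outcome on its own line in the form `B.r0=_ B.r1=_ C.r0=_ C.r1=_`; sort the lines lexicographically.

outcome vector order: (B.r0,B.r1,C.r0,C.r1)
|TSO outcomes| = 9

B.r0=0 B.r1=0 C.r0=0 C.r1=0
B.r0=0 B.r1=0 C.r0=0 C.r1=1
B.r0=0 B.r1=0 C.r0=2 C.r1=1
B.r0=0 B.r1=1 C.r0=0 C.r1=0
B.r0=0 B.r1=1 C.r0=0 C.r1=1
B.r0=0 B.r1=1 C.r0=2 C.r1=1
B.r0=1 B.r1=1 C.r0=0 C.r1=0
B.r0=1 B.r1=1 C.r0=0 C.r1=1
B.r0=1 B.r1=1 C.r0=2 C.r1=1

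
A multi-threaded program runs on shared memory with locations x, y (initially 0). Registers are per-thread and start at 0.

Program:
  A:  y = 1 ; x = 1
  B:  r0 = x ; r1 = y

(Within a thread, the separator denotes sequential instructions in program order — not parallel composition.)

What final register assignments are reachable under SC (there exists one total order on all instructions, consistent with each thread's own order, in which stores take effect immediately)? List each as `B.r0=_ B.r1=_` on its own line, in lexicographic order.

B.r0=0 B.r1=0
B.r0=0 B.r1=1
B.r0=1 B.r1=1

outcome vector order: (B.r0,B.r1)
|SC outcomes| = 3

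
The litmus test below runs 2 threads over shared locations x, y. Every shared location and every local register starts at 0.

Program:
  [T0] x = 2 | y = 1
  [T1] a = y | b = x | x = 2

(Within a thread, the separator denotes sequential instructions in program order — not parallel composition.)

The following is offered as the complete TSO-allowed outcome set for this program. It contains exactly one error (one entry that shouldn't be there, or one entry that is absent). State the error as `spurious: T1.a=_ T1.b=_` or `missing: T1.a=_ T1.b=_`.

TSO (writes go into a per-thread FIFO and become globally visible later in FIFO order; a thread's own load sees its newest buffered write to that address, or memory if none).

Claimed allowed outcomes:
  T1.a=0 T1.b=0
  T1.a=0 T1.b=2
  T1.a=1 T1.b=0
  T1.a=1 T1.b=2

outcome vector order: (T1.a,T1.b)
[TSO] allowed = {<0 0>; <0 2>; <1 2>}
claimed∖TSO = {<1 0>}

spurious: T1.a=1 T1.b=0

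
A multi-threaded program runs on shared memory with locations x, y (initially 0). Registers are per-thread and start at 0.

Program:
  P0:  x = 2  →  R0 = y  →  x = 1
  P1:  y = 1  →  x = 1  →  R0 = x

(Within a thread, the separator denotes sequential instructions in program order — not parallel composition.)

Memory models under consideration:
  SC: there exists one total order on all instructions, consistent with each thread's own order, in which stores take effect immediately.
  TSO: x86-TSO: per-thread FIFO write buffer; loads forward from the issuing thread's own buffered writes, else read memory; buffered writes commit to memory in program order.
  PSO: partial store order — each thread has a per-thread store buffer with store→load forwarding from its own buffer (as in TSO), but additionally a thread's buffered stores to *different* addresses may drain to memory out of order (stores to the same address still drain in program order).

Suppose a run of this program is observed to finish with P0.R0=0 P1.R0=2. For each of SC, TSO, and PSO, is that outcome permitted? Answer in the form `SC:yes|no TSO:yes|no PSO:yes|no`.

SC:no TSO:yes PSO:yes

outcome vector order: (P0.R0,P1.R0)
SC (3): 0/1 1/1 1/2
TSO (4): 0/1 0/2 1/1 1/2
PSO (4): 0/1 0/2 1/1 1/2
target 0/2 ∈ {TSO,PSO}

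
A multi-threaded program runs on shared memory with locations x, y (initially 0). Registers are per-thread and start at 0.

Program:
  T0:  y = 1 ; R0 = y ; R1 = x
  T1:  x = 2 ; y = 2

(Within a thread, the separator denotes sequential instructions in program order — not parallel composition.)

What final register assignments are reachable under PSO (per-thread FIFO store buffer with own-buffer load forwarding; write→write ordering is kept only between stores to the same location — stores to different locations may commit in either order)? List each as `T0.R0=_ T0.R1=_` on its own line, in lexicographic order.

outcome vector order: (T0.R0,T0.R1)
|PSO outcomes| = 4

T0.R0=1 T0.R1=0
T0.R0=1 T0.R1=2
T0.R0=2 T0.R1=0
T0.R0=2 T0.R1=2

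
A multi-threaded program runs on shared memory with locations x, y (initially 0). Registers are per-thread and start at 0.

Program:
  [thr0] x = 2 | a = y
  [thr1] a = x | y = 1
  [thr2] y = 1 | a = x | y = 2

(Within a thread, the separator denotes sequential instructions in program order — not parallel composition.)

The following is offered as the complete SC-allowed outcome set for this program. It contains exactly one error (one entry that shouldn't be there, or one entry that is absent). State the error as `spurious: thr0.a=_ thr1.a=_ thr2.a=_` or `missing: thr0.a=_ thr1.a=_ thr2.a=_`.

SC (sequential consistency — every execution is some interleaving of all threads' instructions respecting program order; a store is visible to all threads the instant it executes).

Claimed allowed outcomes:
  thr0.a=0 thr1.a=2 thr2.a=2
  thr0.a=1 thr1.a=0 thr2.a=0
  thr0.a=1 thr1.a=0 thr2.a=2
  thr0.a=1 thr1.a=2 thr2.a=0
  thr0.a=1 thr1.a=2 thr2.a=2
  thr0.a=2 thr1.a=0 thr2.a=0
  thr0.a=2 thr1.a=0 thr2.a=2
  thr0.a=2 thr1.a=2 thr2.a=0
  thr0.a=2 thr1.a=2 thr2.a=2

missing: thr0.a=0 thr1.a=0 thr2.a=2

outcome vector order: (thr0.a,thr1.a,thr2.a)
[SC] allowed = {0/0/2; 0/2/2; 1/0/0; 1/0/2; 1/2/0; 1/2/2; 2/0/0; 2/0/2; 2/2/0; 2/2/2}
SC∖claimed = {0/0/2}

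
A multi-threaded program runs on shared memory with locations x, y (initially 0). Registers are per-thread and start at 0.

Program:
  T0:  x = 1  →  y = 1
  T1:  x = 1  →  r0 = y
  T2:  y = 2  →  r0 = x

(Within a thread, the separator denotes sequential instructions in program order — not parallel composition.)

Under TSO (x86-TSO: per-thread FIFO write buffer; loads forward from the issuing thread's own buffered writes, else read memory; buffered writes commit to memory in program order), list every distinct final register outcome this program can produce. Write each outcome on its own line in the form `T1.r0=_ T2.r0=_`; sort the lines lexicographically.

T1.r0=0 T2.r0=0
T1.r0=0 T2.r0=1
T1.r0=1 T2.r0=0
T1.r0=1 T2.r0=1
T1.r0=2 T2.r0=0
T1.r0=2 T2.r0=1

outcome vector order: (T1.r0,T2.r0)
|TSO outcomes| = 6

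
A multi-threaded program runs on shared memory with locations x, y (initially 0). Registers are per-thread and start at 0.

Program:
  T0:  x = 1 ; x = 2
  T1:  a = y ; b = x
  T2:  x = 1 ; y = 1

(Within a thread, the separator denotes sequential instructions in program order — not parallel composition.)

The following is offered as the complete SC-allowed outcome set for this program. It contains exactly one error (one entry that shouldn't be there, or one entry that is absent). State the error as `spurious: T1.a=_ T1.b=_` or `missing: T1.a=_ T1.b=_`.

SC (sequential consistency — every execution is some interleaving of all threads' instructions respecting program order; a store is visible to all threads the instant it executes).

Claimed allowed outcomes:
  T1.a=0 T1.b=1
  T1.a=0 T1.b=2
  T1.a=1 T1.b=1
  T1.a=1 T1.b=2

missing: T1.a=0 T1.b=0

outcome vector order: (T1.a,T1.b)
under SC → (0,0), (0,1), (0,2), (1,1), (1,2)
SC∖claimed = {(0,0)}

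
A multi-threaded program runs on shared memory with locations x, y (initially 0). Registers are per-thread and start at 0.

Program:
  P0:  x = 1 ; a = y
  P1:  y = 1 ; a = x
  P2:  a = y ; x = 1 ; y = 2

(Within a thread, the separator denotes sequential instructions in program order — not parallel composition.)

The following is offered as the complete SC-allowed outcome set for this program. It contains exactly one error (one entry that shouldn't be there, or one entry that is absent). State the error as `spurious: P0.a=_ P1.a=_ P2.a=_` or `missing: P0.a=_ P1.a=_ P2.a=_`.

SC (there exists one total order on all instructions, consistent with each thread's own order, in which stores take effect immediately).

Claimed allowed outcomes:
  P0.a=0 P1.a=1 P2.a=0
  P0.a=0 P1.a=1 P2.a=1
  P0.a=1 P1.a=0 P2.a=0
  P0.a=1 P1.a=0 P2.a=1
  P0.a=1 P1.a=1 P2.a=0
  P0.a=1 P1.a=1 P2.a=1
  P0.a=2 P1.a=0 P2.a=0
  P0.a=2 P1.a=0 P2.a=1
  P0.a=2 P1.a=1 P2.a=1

outcome vector order: (P0.a,P1.a,P2.a)
SC: 10 outcomes — {0/1/0 0/1/1 1/0/0 1/0/1 1/1/0 1/1/1 2/0/0 2/0/1 2/1/0 2/1/1}
SC∖claimed = {2/1/0}

missing: P0.a=2 P1.a=1 P2.a=0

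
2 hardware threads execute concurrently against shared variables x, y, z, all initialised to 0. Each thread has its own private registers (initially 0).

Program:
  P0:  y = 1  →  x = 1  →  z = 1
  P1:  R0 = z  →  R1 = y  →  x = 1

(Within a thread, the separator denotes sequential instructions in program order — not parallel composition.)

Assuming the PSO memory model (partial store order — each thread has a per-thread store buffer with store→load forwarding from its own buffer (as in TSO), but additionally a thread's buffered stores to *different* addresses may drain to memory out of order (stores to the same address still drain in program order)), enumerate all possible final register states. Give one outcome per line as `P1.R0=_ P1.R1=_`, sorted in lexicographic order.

P1.R0=0 P1.R1=0
P1.R0=0 P1.R1=1
P1.R0=1 P1.R1=0
P1.R0=1 P1.R1=1

outcome vector order: (P1.R0,P1.R1)
|PSO outcomes| = 4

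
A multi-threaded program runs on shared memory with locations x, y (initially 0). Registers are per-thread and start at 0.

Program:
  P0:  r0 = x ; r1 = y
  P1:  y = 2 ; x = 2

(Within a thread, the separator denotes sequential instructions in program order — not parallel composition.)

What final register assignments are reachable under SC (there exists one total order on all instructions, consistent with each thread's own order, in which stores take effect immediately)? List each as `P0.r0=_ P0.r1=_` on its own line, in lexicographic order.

outcome vector order: (P0.r0,P0.r1)
|SC outcomes| = 3

P0.r0=0 P0.r1=0
P0.r0=0 P0.r1=2
P0.r0=2 P0.r1=2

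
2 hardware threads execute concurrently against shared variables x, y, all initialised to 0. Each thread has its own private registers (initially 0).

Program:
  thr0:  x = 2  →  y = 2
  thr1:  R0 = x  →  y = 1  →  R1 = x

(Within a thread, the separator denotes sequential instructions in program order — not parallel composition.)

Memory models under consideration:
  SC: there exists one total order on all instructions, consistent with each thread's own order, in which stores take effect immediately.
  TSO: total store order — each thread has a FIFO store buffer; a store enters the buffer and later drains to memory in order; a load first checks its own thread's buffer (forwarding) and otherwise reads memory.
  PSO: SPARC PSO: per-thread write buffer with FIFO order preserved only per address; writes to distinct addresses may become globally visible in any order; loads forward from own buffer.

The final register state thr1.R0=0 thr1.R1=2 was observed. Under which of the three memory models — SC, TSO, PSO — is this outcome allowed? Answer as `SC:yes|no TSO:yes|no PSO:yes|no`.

SC:yes TSO:yes PSO:yes

outcome vector order: (thr1.R0,thr1.R1)
SC: 3 outcomes — {00, 02, 22}
TSO: 3 outcomes — {00, 02, 22}
PSO: 3 outcomes — {00, 02, 22}
target 02 ∈ {SC,TSO,PSO}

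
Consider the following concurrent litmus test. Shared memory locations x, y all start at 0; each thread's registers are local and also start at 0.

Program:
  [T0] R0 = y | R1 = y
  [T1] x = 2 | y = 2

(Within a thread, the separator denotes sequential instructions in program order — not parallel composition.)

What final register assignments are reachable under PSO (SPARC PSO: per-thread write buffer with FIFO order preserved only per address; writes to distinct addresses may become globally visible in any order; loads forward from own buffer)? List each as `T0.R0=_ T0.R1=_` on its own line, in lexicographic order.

outcome vector order: (T0.R0,T0.R1)
|PSO outcomes| = 3

T0.R0=0 T0.R1=0
T0.R0=0 T0.R1=2
T0.R0=2 T0.R1=2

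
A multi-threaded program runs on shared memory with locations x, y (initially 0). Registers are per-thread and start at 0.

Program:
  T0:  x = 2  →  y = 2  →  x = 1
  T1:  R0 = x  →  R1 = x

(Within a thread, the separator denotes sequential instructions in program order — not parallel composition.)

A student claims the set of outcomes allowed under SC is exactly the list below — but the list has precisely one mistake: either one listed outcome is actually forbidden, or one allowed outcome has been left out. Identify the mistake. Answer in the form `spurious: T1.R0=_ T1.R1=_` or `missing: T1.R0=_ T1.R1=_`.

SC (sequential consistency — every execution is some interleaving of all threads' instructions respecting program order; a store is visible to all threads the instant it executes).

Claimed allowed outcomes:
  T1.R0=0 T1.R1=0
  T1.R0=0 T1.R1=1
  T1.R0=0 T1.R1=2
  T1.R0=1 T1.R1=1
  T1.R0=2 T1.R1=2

outcome vector order: (T1.R0,T1.R1)
SC: 6 outcomes — {0/0; 0/1; 0/2; 1/1; 2/1; 2/2}
SC∖claimed = {2/1}

missing: T1.R0=2 T1.R1=1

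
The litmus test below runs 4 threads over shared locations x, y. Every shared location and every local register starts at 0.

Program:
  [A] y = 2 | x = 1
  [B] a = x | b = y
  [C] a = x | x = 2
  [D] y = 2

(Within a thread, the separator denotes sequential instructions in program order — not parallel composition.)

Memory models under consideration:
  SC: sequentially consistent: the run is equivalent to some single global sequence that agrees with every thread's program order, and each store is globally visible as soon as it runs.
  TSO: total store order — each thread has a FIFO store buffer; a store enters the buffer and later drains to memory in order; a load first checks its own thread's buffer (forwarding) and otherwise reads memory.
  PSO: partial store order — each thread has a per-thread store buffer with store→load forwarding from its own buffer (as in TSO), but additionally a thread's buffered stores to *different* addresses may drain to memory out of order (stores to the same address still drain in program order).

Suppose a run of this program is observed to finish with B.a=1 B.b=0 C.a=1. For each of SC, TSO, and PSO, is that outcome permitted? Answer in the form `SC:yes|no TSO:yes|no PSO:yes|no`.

SC:no TSO:no PSO:yes

outcome vector order: (B.a,B.b,C.a)
SC (9): 0/0/0; 0/0/1; 0/2/0; 0/2/1; 1/2/0; 1/2/1; 2/0/0; 2/2/0; 2/2/1
TSO (9): 0/0/0; 0/0/1; 0/2/0; 0/2/1; 1/2/0; 1/2/1; 2/0/0; 2/2/0; 2/2/1
PSO (12): 0/0/0; 0/0/1; 0/2/0; 0/2/1; 1/0/0; 1/0/1; 1/2/0; 1/2/1; 2/0/0; 2/0/1; 2/2/0; 2/2/1
target 1/0/1 ∈ {PSO}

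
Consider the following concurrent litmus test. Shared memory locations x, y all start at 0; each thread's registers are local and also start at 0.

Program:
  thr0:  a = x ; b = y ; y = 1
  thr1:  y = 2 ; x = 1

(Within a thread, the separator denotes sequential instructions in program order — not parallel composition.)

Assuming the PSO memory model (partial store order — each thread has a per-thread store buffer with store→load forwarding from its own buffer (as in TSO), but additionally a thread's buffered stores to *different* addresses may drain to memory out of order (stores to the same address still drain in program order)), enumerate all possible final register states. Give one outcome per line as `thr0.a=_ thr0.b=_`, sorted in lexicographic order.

thr0.a=0 thr0.b=0
thr0.a=0 thr0.b=2
thr0.a=1 thr0.b=0
thr0.a=1 thr0.b=2

outcome vector order: (thr0.a,thr0.b)
|PSO outcomes| = 4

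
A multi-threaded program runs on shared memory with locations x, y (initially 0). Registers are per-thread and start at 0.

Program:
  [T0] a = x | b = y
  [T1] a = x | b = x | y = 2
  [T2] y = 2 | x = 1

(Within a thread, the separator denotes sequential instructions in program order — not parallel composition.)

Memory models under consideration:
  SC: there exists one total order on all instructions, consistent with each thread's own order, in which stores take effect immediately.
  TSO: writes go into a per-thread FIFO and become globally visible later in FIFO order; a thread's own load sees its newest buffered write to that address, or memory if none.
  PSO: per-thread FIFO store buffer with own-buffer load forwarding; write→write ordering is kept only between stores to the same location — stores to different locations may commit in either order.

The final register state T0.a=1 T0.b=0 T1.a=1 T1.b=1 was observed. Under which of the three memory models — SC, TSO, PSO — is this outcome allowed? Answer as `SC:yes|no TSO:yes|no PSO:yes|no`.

outcome vector order: (T0.a,T0.b,T1.a,T1.b)
under SC → (0,0,0,0) (0,0,0,1) (0,0,1,1) (0,2,0,0) (0,2,0,1) (0,2,1,1) (1,2,0,0) (1,2,0,1) (1,2,1,1)
under TSO → (0,0,0,0) (0,0,0,1) (0,0,1,1) (0,2,0,0) (0,2,0,1) (0,2,1,1) (1,2,0,0) (1,2,0,1) (1,2,1,1)
under PSO → (0,0,0,0) (0,0,0,1) (0,0,1,1) (0,2,0,0) (0,2,0,1) (0,2,1,1) (1,0,0,0) (1,0,0,1) (1,0,1,1) (1,2,0,0) (1,2,0,1) (1,2,1,1)
target (1,0,1,1) ∈ {PSO}

SC:no TSO:no PSO:yes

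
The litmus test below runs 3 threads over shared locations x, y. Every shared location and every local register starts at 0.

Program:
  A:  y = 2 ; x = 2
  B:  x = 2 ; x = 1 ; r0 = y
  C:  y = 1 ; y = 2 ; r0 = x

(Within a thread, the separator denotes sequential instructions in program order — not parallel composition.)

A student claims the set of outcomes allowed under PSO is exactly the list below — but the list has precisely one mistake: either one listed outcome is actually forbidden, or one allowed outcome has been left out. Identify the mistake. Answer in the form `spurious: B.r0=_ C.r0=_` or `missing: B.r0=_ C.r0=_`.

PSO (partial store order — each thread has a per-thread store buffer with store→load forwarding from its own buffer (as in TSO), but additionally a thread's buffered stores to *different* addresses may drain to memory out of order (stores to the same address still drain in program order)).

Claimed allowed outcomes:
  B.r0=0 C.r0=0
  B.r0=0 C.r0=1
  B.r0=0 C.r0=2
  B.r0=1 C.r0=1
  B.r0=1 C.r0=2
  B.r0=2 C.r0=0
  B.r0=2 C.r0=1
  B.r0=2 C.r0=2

missing: B.r0=1 C.r0=0

outcome vector order: (B.r0,C.r0)
PSO: 9 outcomes — {(0,0), (0,1), (0,2), (1,0), (1,1), (1,2), (2,0), (2,1), (2,2)}
PSO∖claimed = {(1,0)}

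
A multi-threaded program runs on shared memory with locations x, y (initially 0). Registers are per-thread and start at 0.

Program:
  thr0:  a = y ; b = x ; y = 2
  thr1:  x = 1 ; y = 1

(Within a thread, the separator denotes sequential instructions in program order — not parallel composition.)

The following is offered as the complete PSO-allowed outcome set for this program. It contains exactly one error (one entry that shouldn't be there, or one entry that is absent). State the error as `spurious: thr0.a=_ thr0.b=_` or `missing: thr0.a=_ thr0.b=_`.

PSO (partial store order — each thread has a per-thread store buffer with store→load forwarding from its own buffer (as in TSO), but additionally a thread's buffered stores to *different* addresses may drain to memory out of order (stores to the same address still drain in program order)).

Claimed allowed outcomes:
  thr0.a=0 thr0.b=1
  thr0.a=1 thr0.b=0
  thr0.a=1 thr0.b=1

missing: thr0.a=0 thr0.b=0

outcome vector order: (thr0.a,thr0.b)
under PSO → 00, 01, 10, 11
PSO∖claimed = {00}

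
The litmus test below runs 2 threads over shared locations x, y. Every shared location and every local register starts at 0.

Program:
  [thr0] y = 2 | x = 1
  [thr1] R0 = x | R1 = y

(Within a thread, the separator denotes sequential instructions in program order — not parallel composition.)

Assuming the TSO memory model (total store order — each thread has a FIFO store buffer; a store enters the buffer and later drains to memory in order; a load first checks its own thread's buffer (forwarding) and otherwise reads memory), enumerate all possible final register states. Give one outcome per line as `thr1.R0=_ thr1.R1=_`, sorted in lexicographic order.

thr1.R0=0 thr1.R1=0
thr1.R0=0 thr1.R1=2
thr1.R0=1 thr1.R1=2

outcome vector order: (thr1.R0,thr1.R1)
|TSO outcomes| = 3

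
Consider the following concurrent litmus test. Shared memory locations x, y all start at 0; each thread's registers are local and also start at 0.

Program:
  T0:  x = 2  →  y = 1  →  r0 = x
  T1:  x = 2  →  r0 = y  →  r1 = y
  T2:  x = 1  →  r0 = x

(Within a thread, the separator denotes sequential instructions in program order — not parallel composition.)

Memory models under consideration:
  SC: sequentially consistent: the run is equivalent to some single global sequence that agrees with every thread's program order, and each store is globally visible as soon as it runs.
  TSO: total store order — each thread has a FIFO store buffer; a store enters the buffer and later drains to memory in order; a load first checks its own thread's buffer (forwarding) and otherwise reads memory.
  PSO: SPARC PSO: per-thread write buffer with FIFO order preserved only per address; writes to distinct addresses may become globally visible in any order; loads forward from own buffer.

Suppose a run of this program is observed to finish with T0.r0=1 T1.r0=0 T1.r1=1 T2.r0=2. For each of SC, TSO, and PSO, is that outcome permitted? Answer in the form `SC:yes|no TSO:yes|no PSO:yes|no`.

SC:no TSO:yes PSO:yes

outcome vector order: (T0.r0,T1.r0,T1.r1,T2.r0)
under SC → <1 0 0 1>; <1 0 1 1>; <1 1 1 1>; <1 1 1 2>; <2 0 0 1>; <2 0 0 2>; <2 0 1 1>; <2 0 1 2>; <2 1 1 1>; <2 1 1 2>
under TSO → <1 0 0 1>; <1 0 0 2>; <1 0 1 1>; <1 0 1 2>; <1 1 1 1>; <1 1 1 2>; <2 0 0 1>; <2 0 0 2>; <2 0 1 1>; <2 0 1 2>; <2 1 1 1>; <2 1 1 2>
under PSO → <1 0 0 1>; <1 0 0 2>; <1 0 1 1>; <1 0 1 2>; <1 1 1 1>; <1 1 1 2>; <2 0 0 1>; <2 0 0 2>; <2 0 1 1>; <2 0 1 2>; <2 1 1 1>; <2 1 1 2>
target <1 0 1 2> ∈ {TSO,PSO}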